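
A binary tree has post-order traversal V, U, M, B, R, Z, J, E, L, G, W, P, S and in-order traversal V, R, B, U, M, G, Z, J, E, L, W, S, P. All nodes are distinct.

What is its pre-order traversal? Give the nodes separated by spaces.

S W G R V B M U L E J Z P

The last element of post-order is the root; it splits in-order into left and right subtrees.
Root S: left subtree has 11 nodes {V, R, B, U, M, G, Z, J, E, L, W}, right has 1 {P}.
  Root W: left subtree has 10 nodes {V, R, B, U, M, G, Z, J, E, L}, right has 0 { }.
    Root G: left subtree has 5 nodes {V, R, B, U, M}, right has 4 {Z, J, E, L}.
      Root R: left subtree has 1 node {V}, right has 3 {B, U, M}.
        Root B: left subtree has 0 nodes { }, right has 2 {U, M}.
          Root M: left subtree has 1 node {U}, right has 0 { }.
      Root L: left subtree has 3 nodes {Z, J, E}, right has 0 { }.
        Root E: left subtree has 2 nodes {Z, J}, right has 0 { }.
          Root J: left subtree has 1 node {Z}, right has 0 { }.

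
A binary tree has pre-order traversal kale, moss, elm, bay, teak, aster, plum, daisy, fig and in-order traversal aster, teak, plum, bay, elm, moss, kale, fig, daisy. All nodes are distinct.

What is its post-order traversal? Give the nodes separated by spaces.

aster plum teak bay elm moss fig daisy kale

The first element of pre-order is the root; it splits in-order into left and right subtrees.
Root kale: left subtree has 6 nodes {aster, teak, plum, bay, elm, moss}, right has 2 {fig, daisy}.
  Root moss: left subtree has 5 nodes {aster, teak, plum, bay, elm}, right has 0 { }.
    Root elm: left subtree has 4 nodes {aster, teak, plum, bay}, right has 0 { }.
      Root bay: left subtree has 3 nodes {aster, teak, plum}, right has 0 { }.
        Root teak: left subtree has 1 node {aster}, right has 1 {plum}.
  Root daisy: left subtree has 1 node {fig}, right has 0 { }.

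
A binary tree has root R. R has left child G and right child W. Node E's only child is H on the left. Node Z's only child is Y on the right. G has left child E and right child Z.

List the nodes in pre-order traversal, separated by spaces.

Pre-order visits the node, then its left subtree, then its right subtree.
Visit R.
At R: go left to G.
  Visit G.
  At G: go left to E.
    Visit E.
    At E: go left to H.
      H is a leaf — visit H.
    At E: no right child.
  At G: go right to Z.
    Visit Z.
    At Z: no left child.
    At Z: go right to Y.
      Y is a leaf — visit Y.
At R: go right to W.
  W is a leaf — visit W.

R G E H Z Y W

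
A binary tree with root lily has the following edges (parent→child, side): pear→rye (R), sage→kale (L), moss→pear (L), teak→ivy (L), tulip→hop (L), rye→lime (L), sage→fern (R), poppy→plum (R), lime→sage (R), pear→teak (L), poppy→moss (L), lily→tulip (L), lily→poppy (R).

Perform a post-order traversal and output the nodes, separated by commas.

Post-order visits the left subtree, then the right subtree, then the node.
At lily: go left to tulip.
  At tulip: go left to hop.
    hop is a leaf — visit hop.
  At tulip: no right child.
  Visit tulip.
At lily: go right to poppy.
  At poppy: go left to moss.
    At moss: go left to pear.
      At pear: go left to teak.
        At teak: go left to ivy.
          ivy is a leaf — visit ivy.
        At teak: no right child.
        Visit teak.
      At pear: go right to rye.
        At rye: go left to lime.
          At lime: no left child.
          At lime: go right to sage.
            At sage: go left to kale.
              kale is a leaf — visit kale.
            At sage: go right to fern.
              fern is a leaf — visit fern.
            Visit sage.
          Visit lime.
        At rye: no right child.
        Visit rye.
      Visit pear.
    At moss: no right child.
    Visit moss.
  At poppy: go right to plum.
    plum is a leaf — visit plum.
  Visit poppy.
Visit lily.

hop, tulip, ivy, teak, kale, fern, sage, lime, rye, pear, moss, plum, poppy, lily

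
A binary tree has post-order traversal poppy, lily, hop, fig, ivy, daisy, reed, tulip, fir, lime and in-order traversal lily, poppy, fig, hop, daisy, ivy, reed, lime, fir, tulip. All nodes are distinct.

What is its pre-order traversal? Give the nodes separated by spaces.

The last element of post-order is the root; it splits in-order into left and right subtrees.
Root lime: left subtree has 7 nodes {lily, poppy, fig, hop, daisy, ivy, reed}, right has 2 {fir, tulip}.
  Root reed: left subtree has 6 nodes {lily, poppy, fig, hop, daisy, ivy}, right has 0 { }.
    Root daisy: left subtree has 4 nodes {lily, poppy, fig, hop}, right has 1 {ivy}.
      Root fig: left subtree has 2 nodes {lily, poppy}, right has 1 {hop}.
        Root lily: left subtree has 0 nodes { }, right has 1 {poppy}.
  Root fir: left subtree has 0 nodes { }, right has 1 {tulip}.

lime reed daisy fig lily poppy hop ivy fir tulip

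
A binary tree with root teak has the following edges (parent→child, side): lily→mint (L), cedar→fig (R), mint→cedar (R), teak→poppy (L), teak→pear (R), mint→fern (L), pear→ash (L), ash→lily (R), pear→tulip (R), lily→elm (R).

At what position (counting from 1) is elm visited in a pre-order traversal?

Pre-order visits the node, then its left subtree, then its right subtree.
Visit teak.
At teak: go left to poppy.
  poppy is a leaf — visit poppy.
At teak: go right to pear.
  Visit pear.
  At pear: go left to ash.
    Visit ash.
    At ash: no left child.
    At ash: go right to lily.
      Visit lily.
      At lily: go left to mint.
        Visit mint.
        At mint: go left to fern.
          fern is a leaf — visit fern.
        At mint: go right to cedar.
          Visit cedar.
          At cedar: no left child.
          At cedar: go right to fig.
            fig is a leaf — visit fig.
      At lily: go right to elm.
        elm is a leaf — visit elm.
  At pear: go right to tulip.
    tulip is a leaf — visit tulip.
Full pre-order sequence: teak, poppy, pear, ash, lily, mint, fern, cedar, fig, elm, tulip.

10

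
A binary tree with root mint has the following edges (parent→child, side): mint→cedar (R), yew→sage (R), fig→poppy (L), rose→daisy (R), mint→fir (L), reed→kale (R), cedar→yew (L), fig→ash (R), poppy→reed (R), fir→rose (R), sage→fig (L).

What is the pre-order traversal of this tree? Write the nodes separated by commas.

Pre-order visits the node, then its left subtree, then its right subtree.
Visit mint.
At mint: go left to fir.
  Visit fir.
  At fir: no left child.
  At fir: go right to rose.
    Visit rose.
    At rose: no left child.
    At rose: go right to daisy.
      daisy is a leaf — visit daisy.
At mint: go right to cedar.
  Visit cedar.
  At cedar: go left to yew.
    Visit yew.
    At yew: no left child.
    At yew: go right to sage.
      Visit sage.
      At sage: go left to fig.
        Visit fig.
        At fig: go left to poppy.
          Visit poppy.
          At poppy: no left child.
          At poppy: go right to reed.
            Visit reed.
            At reed: no left child.
            At reed: go right to kale.
              kale is a leaf — visit kale.
        At fig: go right to ash.
          ash is a leaf — visit ash.
      At sage: no right child.
  At cedar: no right child.

mint, fir, rose, daisy, cedar, yew, sage, fig, poppy, reed, kale, ash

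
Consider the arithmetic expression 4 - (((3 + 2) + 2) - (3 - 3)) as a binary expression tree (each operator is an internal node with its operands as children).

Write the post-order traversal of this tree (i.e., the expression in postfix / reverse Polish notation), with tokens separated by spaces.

Post-order on an expression tree gives postfix notation: for each operator, emit left operand, right operand, then the operator.

4 3 2 + 2 + 3 3 - - -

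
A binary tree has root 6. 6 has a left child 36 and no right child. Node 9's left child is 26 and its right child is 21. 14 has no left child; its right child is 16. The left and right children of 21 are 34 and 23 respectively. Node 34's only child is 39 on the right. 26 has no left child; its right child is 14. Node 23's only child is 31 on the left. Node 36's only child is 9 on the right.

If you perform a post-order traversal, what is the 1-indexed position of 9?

9

Post-order visits the left subtree, then the right subtree, then the node.
At 6: go left to 36.
  At 36: no left child.
  At 36: go right to 9.
    At 9: go left to 26.
      At 26: no left child.
      At 26: go right to 14.
        At 14: no left child.
        At 14: go right to 16.
          16 is a leaf — visit 16.
        Visit 14.
      Visit 26.
    At 9: go right to 21.
      At 21: go left to 34.
        At 34: no left child.
        At 34: go right to 39.
          39 is a leaf — visit 39.
        Visit 34.
      At 21: go right to 23.
        At 23: go left to 31.
          31 is a leaf — visit 31.
        At 23: no right child.
        Visit 23.
      Visit 21.
    Visit 9.
  Visit 36.
At 6: no right child.
Visit 6.
Full post-order sequence: 16, 14, 26, 39, 34, 31, 23, 21, 9, 36, 6.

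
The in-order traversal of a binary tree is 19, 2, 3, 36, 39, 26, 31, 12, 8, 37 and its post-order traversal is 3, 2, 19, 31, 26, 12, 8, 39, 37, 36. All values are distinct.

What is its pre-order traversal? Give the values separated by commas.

36, 19, 2, 3, 37, 39, 8, 12, 26, 31

The last element of post-order is the root; it splits in-order into left and right subtrees.
Root 36: left subtree has 3 nodes {19, 2, 3}, right has 6 {39, 26, 31, 12, 8, 37}.
  Root 19: left subtree has 0 nodes { }, right has 2 {2, 3}.
    Root 2: left subtree has 0 nodes { }, right has 1 {3}.
  Root 37: left subtree has 5 nodes {39, 26, 31, 12, 8}, right has 0 { }.
    Root 39: left subtree has 0 nodes { }, right has 4 {26, 31, 12, 8}.
      Root 8: left subtree has 3 nodes {26, 31, 12}, right has 0 { }.
        Root 12: left subtree has 2 nodes {26, 31}, right has 0 { }.
          Root 26: left subtree has 0 nodes { }, right has 1 {31}.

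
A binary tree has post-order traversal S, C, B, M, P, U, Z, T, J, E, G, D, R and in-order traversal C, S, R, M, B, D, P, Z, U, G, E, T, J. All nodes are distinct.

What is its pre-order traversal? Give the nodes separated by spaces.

The last element of post-order is the root; it splits in-order into left and right subtrees.
Root R: left subtree has 2 nodes {C, S}, right has 10 {M, B, D, P, Z, U, G, E, T, J}.
  Root C: left subtree has 0 nodes { }, right has 1 {S}.
  Root D: left subtree has 2 nodes {M, B}, right has 7 {P, Z, U, G, E, T, J}.
    Root M: left subtree has 0 nodes { }, right has 1 {B}.
    Root G: left subtree has 3 nodes {P, Z, U}, right has 3 {E, T, J}.
      Root Z: left subtree has 1 node {P}, right has 1 {U}.
      Root E: left subtree has 0 nodes { }, right has 2 {T, J}.
        Root J: left subtree has 1 node {T}, right has 0 { }.

R C S D M B G Z P U E J T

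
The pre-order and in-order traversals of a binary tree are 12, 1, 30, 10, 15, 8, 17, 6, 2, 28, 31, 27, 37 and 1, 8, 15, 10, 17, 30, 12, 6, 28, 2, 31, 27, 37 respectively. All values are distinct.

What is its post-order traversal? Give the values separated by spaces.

8 15 17 10 30 1 28 37 27 31 2 6 12

The first element of pre-order is the root; it splits in-order into left and right subtrees.
Root 12: left subtree has 6 nodes {1, 8, 15, 10, 17, 30}, right has 6 {6, 28, 2, 31, 27, 37}.
  Root 1: left subtree has 0 nodes { }, right has 5 {8, 15, 10, 17, 30}.
    Root 30: left subtree has 4 nodes {8, 15, 10, 17}, right has 0 { }.
      Root 10: left subtree has 2 nodes {8, 15}, right has 1 {17}.
        Root 15: left subtree has 1 node {8}, right has 0 { }.
  Root 6: left subtree has 0 nodes { }, right has 5 {28, 2, 31, 27, 37}.
    Root 2: left subtree has 1 node {28}, right has 3 {31, 27, 37}.
      Root 31: left subtree has 0 nodes { }, right has 2 {27, 37}.
        Root 27: left subtree has 0 nodes { }, right has 1 {37}.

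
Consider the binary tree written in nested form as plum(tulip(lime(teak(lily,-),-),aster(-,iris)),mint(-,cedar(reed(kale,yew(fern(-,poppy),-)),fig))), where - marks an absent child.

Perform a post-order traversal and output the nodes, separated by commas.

Post-order visits the left subtree, then the right subtree, then the node.
At plum: go left to tulip.
  At tulip: go left to lime.
    At lime: go left to teak.
      At teak: go left to lily.
        lily is a leaf — visit lily.
      At teak: no right child.
      Visit teak.
    At lime: no right child.
    Visit lime.
  At tulip: go right to aster.
    At aster: no left child.
    At aster: go right to iris.
      iris is a leaf — visit iris.
    Visit aster.
  Visit tulip.
At plum: go right to mint.
  At mint: no left child.
  At mint: go right to cedar.
    At cedar: go left to reed.
      At reed: go left to kale.
        kale is a leaf — visit kale.
      At reed: go right to yew.
        At yew: go left to fern.
          At fern: no left child.
          At fern: go right to poppy.
            poppy is a leaf — visit poppy.
          Visit fern.
        At yew: no right child.
        Visit yew.
      Visit reed.
    At cedar: go right to fig.
      fig is a leaf — visit fig.
    Visit cedar.
  Visit mint.
Visit plum.

lily, teak, lime, iris, aster, tulip, kale, poppy, fern, yew, reed, fig, cedar, mint, plum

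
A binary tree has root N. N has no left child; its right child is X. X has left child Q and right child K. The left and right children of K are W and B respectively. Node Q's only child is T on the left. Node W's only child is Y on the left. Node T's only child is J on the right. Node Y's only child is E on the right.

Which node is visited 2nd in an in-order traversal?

In-order visits the left subtree, then the node, then the right subtree.
At N: no left child.
Visit N.
At N: go right to X.
  At X: go left to Q.
    At Q: go left to T.
      At T: no left child.
      Visit T.
      At T: go right to J.
        J is a leaf — visit J.
    Visit Q.
    At Q: no right child.
  Visit X.
  At X: go right to K.
    At K: go left to W.
      At W: go left to Y.
        At Y: no left child.
        Visit Y.
        At Y: go right to E.
          E is a leaf — visit E.
      Visit W.
      At W: no right child.
    Visit K.
    At K: go right to B.
      B is a leaf — visit B.
Full in-order sequence: N, T, J, Q, X, Y, E, W, K, B.

T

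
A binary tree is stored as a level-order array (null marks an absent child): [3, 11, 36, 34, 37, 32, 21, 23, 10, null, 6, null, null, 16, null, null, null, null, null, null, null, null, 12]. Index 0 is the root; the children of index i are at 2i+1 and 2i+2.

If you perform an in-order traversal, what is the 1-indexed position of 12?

7

In-order visits the left subtree, then the node, then the right subtree.
At 3: go left to 11.
  At 11: go left to 34.
    At 34: go left to 23.
      23 is a leaf — visit 23.
    Visit 34.
    At 34: go right to 10.
      10 is a leaf — visit 10.
  Visit 11.
  At 11: go right to 37.
    At 37: no left child.
    Visit 37.
    At 37: go right to 6.
      At 6: no left child.
      Visit 6.
      At 6: go right to 12.
        12 is a leaf — visit 12.
Visit 3.
At 3: go right to 36.
  At 36: go left to 32.
    32 is a leaf — visit 32.
  Visit 36.
  At 36: go right to 21.
    At 21: go left to 16.
      16 is a leaf — visit 16.
    Visit 21.
    At 21: no right child.
Full in-order sequence: 23, 34, 10, 11, 37, 6, 12, 3, 32, 36, 16, 21.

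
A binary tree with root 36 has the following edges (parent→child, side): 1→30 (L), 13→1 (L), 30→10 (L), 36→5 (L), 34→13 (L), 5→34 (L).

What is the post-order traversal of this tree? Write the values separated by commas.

Post-order visits the left subtree, then the right subtree, then the node.
At 36: go left to 5.
  At 5: go left to 34.
    At 34: go left to 13.
      At 13: go left to 1.
        At 1: go left to 30.
          At 30: go left to 10.
            10 is a leaf — visit 10.
          At 30: no right child.
          Visit 30.
        At 1: no right child.
        Visit 1.
      At 13: no right child.
      Visit 13.
    At 34: no right child.
    Visit 34.
  At 5: no right child.
  Visit 5.
At 36: no right child.
Visit 36.

10, 30, 1, 13, 34, 5, 36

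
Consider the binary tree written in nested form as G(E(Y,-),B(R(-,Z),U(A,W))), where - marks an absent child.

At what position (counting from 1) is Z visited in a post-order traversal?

3

Post-order visits the left subtree, then the right subtree, then the node.
At G: go left to E.
  At E: go left to Y.
    Y is a leaf — visit Y.
  At E: no right child.
  Visit E.
At G: go right to B.
  At B: go left to R.
    At R: no left child.
    At R: go right to Z.
      Z is a leaf — visit Z.
    Visit R.
  At B: go right to U.
    At U: go left to A.
      A is a leaf — visit A.
    At U: go right to W.
      W is a leaf — visit W.
    Visit U.
  Visit B.
Visit G.
Full post-order sequence: Y, E, Z, R, A, W, U, B, G.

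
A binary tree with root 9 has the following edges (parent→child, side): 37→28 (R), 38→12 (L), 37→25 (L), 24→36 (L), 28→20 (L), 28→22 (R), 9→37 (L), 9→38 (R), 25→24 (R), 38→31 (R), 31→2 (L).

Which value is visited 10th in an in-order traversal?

In-order visits the left subtree, then the node, then the right subtree.
At 9: go left to 37.
  At 37: go left to 25.
    At 25: no left child.
    Visit 25.
    At 25: go right to 24.
      At 24: go left to 36.
        36 is a leaf — visit 36.
      Visit 24.
      At 24: no right child.
  Visit 37.
  At 37: go right to 28.
    At 28: go left to 20.
      20 is a leaf — visit 20.
    Visit 28.
    At 28: go right to 22.
      22 is a leaf — visit 22.
Visit 9.
At 9: go right to 38.
  At 38: go left to 12.
    12 is a leaf — visit 12.
  Visit 38.
  At 38: go right to 31.
    At 31: go left to 2.
      2 is a leaf — visit 2.
    Visit 31.
    At 31: no right child.
Full in-order sequence: 25, 36, 24, 37, 20, 28, 22, 9, 12, 38, 2, 31.

38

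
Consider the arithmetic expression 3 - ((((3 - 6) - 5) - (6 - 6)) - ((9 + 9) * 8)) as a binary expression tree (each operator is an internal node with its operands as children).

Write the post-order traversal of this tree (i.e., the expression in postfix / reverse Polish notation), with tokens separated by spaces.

3 3 6 - 5 - 6 6 - - 9 9 + 8 * - -

Post-order on an expression tree gives postfix notation: for each operator, emit left operand, right operand, then the operator.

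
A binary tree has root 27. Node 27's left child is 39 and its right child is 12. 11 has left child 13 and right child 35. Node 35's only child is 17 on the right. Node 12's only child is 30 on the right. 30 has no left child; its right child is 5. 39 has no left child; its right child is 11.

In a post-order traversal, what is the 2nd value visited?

Post-order visits the left subtree, then the right subtree, then the node.
At 27: go left to 39.
  At 39: no left child.
  At 39: go right to 11.
    At 11: go left to 13.
      13 is a leaf — visit 13.
    At 11: go right to 35.
      At 35: no left child.
      At 35: go right to 17.
        17 is a leaf — visit 17.
      Visit 35.
    Visit 11.
  Visit 39.
At 27: go right to 12.
  At 12: no left child.
  At 12: go right to 30.
    At 30: no left child.
    At 30: go right to 5.
      5 is a leaf — visit 5.
    Visit 30.
  Visit 12.
Visit 27.
Full post-order sequence: 13, 17, 35, 11, 39, 5, 30, 12, 27.

17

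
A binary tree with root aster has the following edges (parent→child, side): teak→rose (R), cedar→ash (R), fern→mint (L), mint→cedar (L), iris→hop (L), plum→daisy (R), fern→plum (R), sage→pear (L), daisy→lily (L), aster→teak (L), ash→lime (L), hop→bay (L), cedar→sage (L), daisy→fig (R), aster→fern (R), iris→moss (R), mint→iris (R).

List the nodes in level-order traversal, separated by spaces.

aster teak fern rose mint plum cedar iris daisy sage ash hop moss lily fig pear lime bay

Level-order visits nodes level by level from the root, left to right within each level.
Level 0: aster
Level 1: teak, fern
Level 2: rose, mint, plum
Level 3: cedar, iris, daisy
Level 4: sage, ash, hop, moss, lily, fig
Level 5: pear, lime, bay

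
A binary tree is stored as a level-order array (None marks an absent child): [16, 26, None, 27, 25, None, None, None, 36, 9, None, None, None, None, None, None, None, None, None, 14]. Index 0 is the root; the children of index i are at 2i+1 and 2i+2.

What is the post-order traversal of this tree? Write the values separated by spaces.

36 27 14 9 25 26 16

Post-order visits the left subtree, then the right subtree, then the node.
At 16: go left to 26.
  At 26: go left to 27.
    At 27: no left child.
    At 27: go right to 36.
      36 is a leaf — visit 36.
    Visit 27.
  At 26: go right to 25.
    At 25: go left to 9.
      At 9: go left to 14.
        14 is a leaf — visit 14.
      At 9: no right child.
      Visit 9.
    At 25: no right child.
    Visit 25.
  Visit 26.
At 16: no right child.
Visit 16.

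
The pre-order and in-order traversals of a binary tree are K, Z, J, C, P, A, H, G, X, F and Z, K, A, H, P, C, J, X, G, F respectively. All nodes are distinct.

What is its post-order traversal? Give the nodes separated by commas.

The first element of pre-order is the root; it splits in-order into left and right subtrees.
Root K: left subtree has 1 node {Z}, right has 8 {A, H, P, C, J, X, G, F}.
  Root J: left subtree has 4 nodes {A, H, P, C}, right has 3 {X, G, F}.
    Root C: left subtree has 3 nodes {A, H, P}, right has 0 { }.
      Root P: left subtree has 2 nodes {A, H}, right has 0 { }.
        Root A: left subtree has 0 nodes { }, right has 1 {H}.
    Root G: left subtree has 1 node {X}, right has 1 {F}.

Z, H, A, P, C, X, F, G, J, K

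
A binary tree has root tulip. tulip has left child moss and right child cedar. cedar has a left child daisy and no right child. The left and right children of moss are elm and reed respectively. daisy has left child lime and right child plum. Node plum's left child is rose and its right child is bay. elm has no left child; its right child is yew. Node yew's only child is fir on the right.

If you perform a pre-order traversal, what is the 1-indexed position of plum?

10

Pre-order visits the node, then its left subtree, then its right subtree.
Visit tulip.
At tulip: go left to moss.
  Visit moss.
  At moss: go left to elm.
    Visit elm.
    At elm: no left child.
    At elm: go right to yew.
      Visit yew.
      At yew: no left child.
      At yew: go right to fir.
        fir is a leaf — visit fir.
  At moss: go right to reed.
    reed is a leaf — visit reed.
At tulip: go right to cedar.
  Visit cedar.
  At cedar: go left to daisy.
    Visit daisy.
    At daisy: go left to lime.
      lime is a leaf — visit lime.
    At daisy: go right to plum.
      Visit plum.
      At plum: go left to rose.
        rose is a leaf — visit rose.
      At plum: go right to bay.
        bay is a leaf — visit bay.
  At cedar: no right child.
Full pre-order sequence: tulip, moss, elm, yew, fir, reed, cedar, daisy, lime, plum, rose, bay.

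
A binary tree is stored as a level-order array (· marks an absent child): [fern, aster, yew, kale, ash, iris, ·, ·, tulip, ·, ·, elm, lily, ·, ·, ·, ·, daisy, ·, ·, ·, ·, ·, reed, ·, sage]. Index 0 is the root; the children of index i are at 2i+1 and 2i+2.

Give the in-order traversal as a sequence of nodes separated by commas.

kale, daisy, tulip, aster, ash, fern, reed, elm, iris, sage, lily, yew

In-order visits the left subtree, then the node, then the right subtree.
At fern: go left to aster.
  At aster: go left to kale.
    At kale: no left child.
    Visit kale.
    At kale: go right to tulip.
      At tulip: go left to daisy.
        daisy is a leaf — visit daisy.
      Visit tulip.
      At tulip: no right child.
  Visit aster.
  At aster: go right to ash.
    ash is a leaf — visit ash.
Visit fern.
At fern: go right to yew.
  At yew: go left to iris.
    At iris: go left to elm.
      At elm: go left to reed.
        reed is a leaf — visit reed.
      Visit elm.
      At elm: no right child.
    Visit iris.
    At iris: go right to lily.
      At lily: go left to sage.
        sage is a leaf — visit sage.
      Visit lily.
      At lily: no right child.
  Visit yew.
  At yew: no right child.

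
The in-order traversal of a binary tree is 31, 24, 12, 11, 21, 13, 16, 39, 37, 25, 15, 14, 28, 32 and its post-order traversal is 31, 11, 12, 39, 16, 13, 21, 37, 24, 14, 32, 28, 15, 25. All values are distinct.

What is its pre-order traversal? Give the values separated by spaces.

The last element of post-order is the root; it splits in-order into left and right subtrees.
Root 25: left subtree has 9 nodes {31, 24, 12, 11, 21, 13, 16, 39, 37}, right has 4 {15, 14, 28, 32}.
  Root 24: left subtree has 1 node {31}, right has 7 {12, 11, 21, 13, 16, 39, 37}.
    Root 37: left subtree has 6 nodes {12, 11, 21, 13, 16, 39}, right has 0 { }.
      Root 21: left subtree has 2 nodes {12, 11}, right has 3 {13, 16, 39}.
        Root 12: left subtree has 0 nodes { }, right has 1 {11}.
        Root 13: left subtree has 0 nodes { }, right has 2 {16, 39}.
          Root 16: left subtree has 0 nodes { }, right has 1 {39}.
  Root 15: left subtree has 0 nodes { }, right has 3 {14, 28, 32}.
    Root 28: left subtree has 1 node {14}, right has 1 {32}.

25 24 31 37 21 12 11 13 16 39 15 28 14 32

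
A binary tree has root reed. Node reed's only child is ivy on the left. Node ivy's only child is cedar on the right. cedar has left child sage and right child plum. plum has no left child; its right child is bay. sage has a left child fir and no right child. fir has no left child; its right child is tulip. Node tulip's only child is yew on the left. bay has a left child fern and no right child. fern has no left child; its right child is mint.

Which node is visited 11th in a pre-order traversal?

mint

Pre-order visits the node, then its left subtree, then its right subtree.
Visit reed.
At reed: go left to ivy.
  Visit ivy.
  At ivy: no left child.
  At ivy: go right to cedar.
    Visit cedar.
    At cedar: go left to sage.
      Visit sage.
      At sage: go left to fir.
        Visit fir.
        At fir: no left child.
        At fir: go right to tulip.
          Visit tulip.
          At tulip: go left to yew.
            yew is a leaf — visit yew.
          At tulip: no right child.
      At sage: no right child.
    At cedar: go right to plum.
      Visit plum.
      At plum: no left child.
      At plum: go right to bay.
        Visit bay.
        At bay: go left to fern.
          Visit fern.
          At fern: no left child.
          At fern: go right to mint.
            mint is a leaf — visit mint.
        At bay: no right child.
At reed: no right child.
Full pre-order sequence: reed, ivy, cedar, sage, fir, tulip, yew, plum, bay, fern, mint.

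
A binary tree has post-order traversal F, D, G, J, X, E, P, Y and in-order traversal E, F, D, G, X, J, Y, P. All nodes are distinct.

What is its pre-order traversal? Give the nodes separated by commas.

The last element of post-order is the root; it splits in-order into left and right subtrees.
Root Y: left subtree has 6 nodes {E, F, D, G, X, J}, right has 1 {P}.
  Root E: left subtree has 0 nodes { }, right has 5 {F, D, G, X, J}.
    Root X: left subtree has 3 nodes {F, D, G}, right has 1 {J}.
      Root G: left subtree has 2 nodes {F, D}, right has 0 { }.
        Root D: left subtree has 1 node {F}, right has 0 { }.

Y, E, X, G, D, F, J, P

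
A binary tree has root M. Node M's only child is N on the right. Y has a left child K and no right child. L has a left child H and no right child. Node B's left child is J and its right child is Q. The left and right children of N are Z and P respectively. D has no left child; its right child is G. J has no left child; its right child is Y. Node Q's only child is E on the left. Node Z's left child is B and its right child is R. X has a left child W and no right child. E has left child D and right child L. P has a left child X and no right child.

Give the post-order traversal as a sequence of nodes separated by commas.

Post-order visits the left subtree, then the right subtree, then the node.
At M: no left child.
At M: go right to N.
  At N: go left to Z.
    At Z: go left to B.
      At B: go left to J.
        At J: no left child.
        At J: go right to Y.
          At Y: go left to K.
            K is a leaf — visit K.
          At Y: no right child.
          Visit Y.
        Visit J.
      At B: go right to Q.
        At Q: go left to E.
          At E: go left to D.
            At D: no left child.
            At D: go right to G.
              G is a leaf — visit G.
            Visit D.
          At E: go right to L.
            At L: go left to H.
              H is a leaf — visit H.
            At L: no right child.
            Visit L.
          Visit E.
        At Q: no right child.
        Visit Q.
      Visit B.
    At Z: go right to R.
      R is a leaf — visit R.
    Visit Z.
  At N: go right to P.
    At P: go left to X.
      At X: go left to W.
        W is a leaf — visit W.
      At X: no right child.
      Visit X.
    At P: no right child.
    Visit P.
  Visit N.
Visit M.

K, Y, J, G, D, H, L, E, Q, B, R, Z, W, X, P, N, M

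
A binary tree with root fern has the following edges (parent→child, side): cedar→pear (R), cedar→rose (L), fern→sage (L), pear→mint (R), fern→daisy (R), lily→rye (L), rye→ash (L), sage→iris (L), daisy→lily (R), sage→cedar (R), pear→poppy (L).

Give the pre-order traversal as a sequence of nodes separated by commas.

fern, sage, iris, cedar, rose, pear, poppy, mint, daisy, lily, rye, ash

Pre-order visits the node, then its left subtree, then its right subtree.
Visit fern.
At fern: go left to sage.
  Visit sage.
  At sage: go left to iris.
    iris is a leaf — visit iris.
  At sage: go right to cedar.
    Visit cedar.
    At cedar: go left to rose.
      rose is a leaf — visit rose.
    At cedar: go right to pear.
      Visit pear.
      At pear: go left to poppy.
        poppy is a leaf — visit poppy.
      At pear: go right to mint.
        mint is a leaf — visit mint.
At fern: go right to daisy.
  Visit daisy.
  At daisy: no left child.
  At daisy: go right to lily.
    Visit lily.
    At lily: go left to rye.
      Visit rye.
      At rye: go left to ash.
        ash is a leaf — visit ash.
      At rye: no right child.
    At lily: no right child.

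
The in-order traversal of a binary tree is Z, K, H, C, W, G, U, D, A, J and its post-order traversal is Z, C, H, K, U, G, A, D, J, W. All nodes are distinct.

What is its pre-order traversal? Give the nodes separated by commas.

W, K, Z, H, C, J, D, G, U, A

The last element of post-order is the root; it splits in-order into left and right subtrees.
Root W: left subtree has 4 nodes {Z, K, H, C}, right has 5 {G, U, D, A, J}.
  Root K: left subtree has 1 node {Z}, right has 2 {H, C}.
    Root H: left subtree has 0 nodes { }, right has 1 {C}.
  Root J: left subtree has 4 nodes {G, U, D, A}, right has 0 { }.
    Root D: left subtree has 2 nodes {G, U}, right has 1 {A}.
      Root G: left subtree has 0 nodes { }, right has 1 {U}.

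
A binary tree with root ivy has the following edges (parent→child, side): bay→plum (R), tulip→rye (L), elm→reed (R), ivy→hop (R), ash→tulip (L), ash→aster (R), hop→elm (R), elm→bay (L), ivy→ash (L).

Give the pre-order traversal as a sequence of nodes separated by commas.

Pre-order visits the node, then its left subtree, then its right subtree.
Visit ivy.
At ivy: go left to ash.
  Visit ash.
  At ash: go left to tulip.
    Visit tulip.
    At tulip: go left to rye.
      rye is a leaf — visit rye.
    At tulip: no right child.
  At ash: go right to aster.
    aster is a leaf — visit aster.
At ivy: go right to hop.
  Visit hop.
  At hop: no left child.
  At hop: go right to elm.
    Visit elm.
    At elm: go left to bay.
      Visit bay.
      At bay: no left child.
      At bay: go right to plum.
        plum is a leaf — visit plum.
    At elm: go right to reed.
      reed is a leaf — visit reed.

ivy, ash, tulip, rye, aster, hop, elm, bay, plum, reed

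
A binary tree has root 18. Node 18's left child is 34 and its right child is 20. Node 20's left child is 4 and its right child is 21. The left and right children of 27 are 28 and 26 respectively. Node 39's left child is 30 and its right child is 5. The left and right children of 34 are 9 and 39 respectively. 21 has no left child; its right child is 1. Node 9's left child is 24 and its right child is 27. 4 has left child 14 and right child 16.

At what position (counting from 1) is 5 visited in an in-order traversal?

In-order visits the left subtree, then the node, then the right subtree.
At 18: go left to 34.
  At 34: go left to 9.
    At 9: go left to 24.
      24 is a leaf — visit 24.
    Visit 9.
    At 9: go right to 27.
      At 27: go left to 28.
        28 is a leaf — visit 28.
      Visit 27.
      At 27: go right to 26.
        26 is a leaf — visit 26.
  Visit 34.
  At 34: go right to 39.
    At 39: go left to 30.
      30 is a leaf — visit 30.
    Visit 39.
    At 39: go right to 5.
      5 is a leaf — visit 5.
Visit 18.
At 18: go right to 20.
  At 20: go left to 4.
    At 4: go left to 14.
      14 is a leaf — visit 14.
    Visit 4.
    At 4: go right to 16.
      16 is a leaf — visit 16.
  Visit 20.
  At 20: go right to 21.
    At 21: no left child.
    Visit 21.
    At 21: go right to 1.
      1 is a leaf — visit 1.
Full in-order sequence: 24, 9, 28, 27, 26, 34, 30, 39, 5, 18, 14, 4, 16, 20, 21, 1.

9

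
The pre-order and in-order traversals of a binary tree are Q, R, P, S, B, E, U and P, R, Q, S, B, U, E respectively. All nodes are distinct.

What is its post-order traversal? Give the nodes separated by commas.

P, R, U, E, B, S, Q

The first element of pre-order is the root; it splits in-order into left and right subtrees.
Root Q: left subtree has 2 nodes {P, R}, right has 4 {S, B, U, E}.
  Root R: left subtree has 1 node {P}, right has 0 { }.
  Root S: left subtree has 0 nodes { }, right has 3 {B, U, E}.
    Root B: left subtree has 0 nodes { }, right has 2 {U, E}.
      Root E: left subtree has 1 node {U}, right has 0 { }.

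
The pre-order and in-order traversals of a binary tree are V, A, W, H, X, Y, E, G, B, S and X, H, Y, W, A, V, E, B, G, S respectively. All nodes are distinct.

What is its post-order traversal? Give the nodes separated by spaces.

The first element of pre-order is the root; it splits in-order into left and right subtrees.
Root V: left subtree has 5 nodes {X, H, Y, W, A}, right has 4 {E, B, G, S}.
  Root A: left subtree has 4 nodes {X, H, Y, W}, right has 0 { }.
    Root W: left subtree has 3 nodes {X, H, Y}, right has 0 { }.
      Root H: left subtree has 1 node {X}, right has 1 {Y}.
  Root E: left subtree has 0 nodes { }, right has 3 {B, G, S}.
    Root G: left subtree has 1 node {B}, right has 1 {S}.

X Y H W A B S G E V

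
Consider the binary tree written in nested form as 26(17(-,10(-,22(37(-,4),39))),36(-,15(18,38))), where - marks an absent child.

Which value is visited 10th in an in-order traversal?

In-order visits the left subtree, then the node, then the right subtree.
At 26: go left to 17.
  At 17: no left child.
  Visit 17.
  At 17: go right to 10.
    At 10: no left child.
    Visit 10.
    At 10: go right to 22.
      At 22: go left to 37.
        At 37: no left child.
        Visit 37.
        At 37: go right to 4.
          4 is a leaf — visit 4.
      Visit 22.
      At 22: go right to 39.
        39 is a leaf — visit 39.
Visit 26.
At 26: go right to 36.
  At 36: no left child.
  Visit 36.
  At 36: go right to 15.
    At 15: go left to 18.
      18 is a leaf — visit 18.
    Visit 15.
    At 15: go right to 38.
      38 is a leaf — visit 38.
Full in-order sequence: 17, 10, 37, 4, 22, 39, 26, 36, 18, 15, 38.

15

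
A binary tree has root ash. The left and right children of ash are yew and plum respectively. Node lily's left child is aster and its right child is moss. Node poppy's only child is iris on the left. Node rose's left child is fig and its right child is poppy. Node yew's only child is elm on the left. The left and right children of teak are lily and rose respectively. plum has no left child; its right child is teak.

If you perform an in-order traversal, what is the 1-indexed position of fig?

9

In-order visits the left subtree, then the node, then the right subtree.
At ash: go left to yew.
  At yew: go left to elm.
    elm is a leaf — visit elm.
  Visit yew.
  At yew: no right child.
Visit ash.
At ash: go right to plum.
  At plum: no left child.
  Visit plum.
  At plum: go right to teak.
    At teak: go left to lily.
      At lily: go left to aster.
        aster is a leaf — visit aster.
      Visit lily.
      At lily: go right to moss.
        moss is a leaf — visit moss.
    Visit teak.
    At teak: go right to rose.
      At rose: go left to fig.
        fig is a leaf — visit fig.
      Visit rose.
      At rose: go right to poppy.
        At poppy: go left to iris.
          iris is a leaf — visit iris.
        Visit poppy.
        At poppy: no right child.
Full in-order sequence: elm, yew, ash, plum, aster, lily, moss, teak, fig, rose, iris, poppy.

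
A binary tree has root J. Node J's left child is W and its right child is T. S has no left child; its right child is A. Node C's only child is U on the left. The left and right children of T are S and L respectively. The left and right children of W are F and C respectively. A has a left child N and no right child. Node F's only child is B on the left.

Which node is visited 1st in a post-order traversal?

Post-order visits the left subtree, then the right subtree, then the node.
At J: go left to W.
  At W: go left to F.
    At F: go left to B.
      B is a leaf — visit B.
    At F: no right child.
    Visit F.
  At W: go right to C.
    At C: go left to U.
      U is a leaf — visit U.
    At C: no right child.
    Visit C.
  Visit W.
At J: go right to T.
  At T: go left to S.
    At S: no left child.
    At S: go right to A.
      At A: go left to N.
        N is a leaf — visit N.
      At A: no right child.
      Visit A.
    Visit S.
  At T: go right to L.
    L is a leaf — visit L.
  Visit T.
Visit J.
Full post-order sequence: B, F, U, C, W, N, A, S, L, T, J.

B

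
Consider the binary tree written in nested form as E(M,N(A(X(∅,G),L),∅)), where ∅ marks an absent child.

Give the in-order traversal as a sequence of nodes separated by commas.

M, E, X, G, A, L, N

In-order visits the left subtree, then the node, then the right subtree.
At E: go left to M.
  M is a leaf — visit M.
Visit E.
At E: go right to N.
  At N: go left to A.
    At A: go left to X.
      At X: no left child.
      Visit X.
      At X: go right to G.
        G is a leaf — visit G.
    Visit A.
    At A: go right to L.
      L is a leaf — visit L.
  Visit N.
  At N: no right child.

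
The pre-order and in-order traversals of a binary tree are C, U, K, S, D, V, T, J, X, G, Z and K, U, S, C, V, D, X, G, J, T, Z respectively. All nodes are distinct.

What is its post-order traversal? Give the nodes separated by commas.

K, S, U, V, G, X, J, Z, T, D, C

The first element of pre-order is the root; it splits in-order into left and right subtrees.
Root C: left subtree has 3 nodes {K, U, S}, right has 7 {V, D, X, G, J, T, Z}.
  Root U: left subtree has 1 node {K}, right has 1 {S}.
  Root D: left subtree has 1 node {V}, right has 5 {X, G, J, T, Z}.
    Root T: left subtree has 3 nodes {X, G, J}, right has 1 {Z}.
      Root J: left subtree has 2 nodes {X, G}, right has 0 { }.
        Root X: left subtree has 0 nodes { }, right has 1 {G}.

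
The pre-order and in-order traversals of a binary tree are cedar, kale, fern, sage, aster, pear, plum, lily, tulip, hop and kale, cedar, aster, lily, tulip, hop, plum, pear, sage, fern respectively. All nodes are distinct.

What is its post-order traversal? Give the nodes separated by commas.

kale, hop, tulip, lily, plum, pear, aster, sage, fern, cedar

The first element of pre-order is the root; it splits in-order into left and right subtrees.
Root cedar: left subtree has 1 node {kale}, right has 8 {aster, lily, tulip, hop, plum, pear, sage, fern}.
  Root fern: left subtree has 7 nodes {aster, lily, tulip, hop, plum, pear, sage}, right has 0 { }.
    Root sage: left subtree has 6 nodes {aster, lily, tulip, hop, plum, pear}, right has 0 { }.
      Root aster: left subtree has 0 nodes { }, right has 5 {lily, tulip, hop, plum, pear}.
        Root pear: left subtree has 4 nodes {lily, tulip, hop, plum}, right has 0 { }.
          Root plum: left subtree has 3 nodes {lily, tulip, hop}, right has 0 { }.
            Root lily: left subtree has 0 nodes { }, right has 2 {tulip, hop}.
              Root tulip: left subtree has 0 nodes { }, right has 1 {hop}.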